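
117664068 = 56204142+61459926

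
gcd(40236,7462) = 14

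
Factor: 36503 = 173^1*211^1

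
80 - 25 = 55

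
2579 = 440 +2139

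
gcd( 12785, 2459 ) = 1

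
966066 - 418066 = 548000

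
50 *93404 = 4670200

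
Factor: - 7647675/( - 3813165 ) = 3^( - 1)*5^1*7^2*2081^1*84737^ ( - 1 ) = 509845/254211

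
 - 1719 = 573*( - 3 ) 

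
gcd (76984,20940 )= 4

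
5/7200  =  1/1440 = 0.00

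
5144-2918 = 2226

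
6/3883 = 6/3883 =0.00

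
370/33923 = 370/33923 = 0.01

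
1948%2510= 1948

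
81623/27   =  81623/27= 3023.07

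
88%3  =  1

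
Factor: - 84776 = - 2^3*10597^1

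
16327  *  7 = 114289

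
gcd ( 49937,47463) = 1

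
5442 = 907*6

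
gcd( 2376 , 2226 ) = 6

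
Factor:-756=-2^2*3^3*7^1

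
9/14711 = 9/14711 = 0.00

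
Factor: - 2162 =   -  2^1*23^1*47^1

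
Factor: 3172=2^2*13^1*61^1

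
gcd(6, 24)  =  6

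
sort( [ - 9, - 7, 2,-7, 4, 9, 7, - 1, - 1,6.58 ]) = [-9 ,-7, - 7, - 1, -1, 2, 4,6.58, 7, 9 ] 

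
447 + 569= 1016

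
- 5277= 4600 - 9877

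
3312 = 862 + 2450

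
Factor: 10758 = 2^1*3^1*11^1*163^1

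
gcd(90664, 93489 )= 1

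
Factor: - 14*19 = -266 = - 2^1*7^1 * 19^1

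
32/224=1/7 = 0.14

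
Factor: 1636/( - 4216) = -409/1054 = - 2^(-1)*17^( - 1 )*31^( - 1 )*409^1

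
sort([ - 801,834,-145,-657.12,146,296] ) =[ - 801, - 657.12 , - 145, 146,296,834]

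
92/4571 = 92/4571 = 0.02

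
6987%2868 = 1251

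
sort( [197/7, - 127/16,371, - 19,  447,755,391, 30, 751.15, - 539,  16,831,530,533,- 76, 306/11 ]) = [ - 539, - 76, - 19, - 127/16, 16,306/11, 197/7,30,371,391,447,530, 533,  751.15, 755,831]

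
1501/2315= 1501/2315 = 0.65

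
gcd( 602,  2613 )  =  1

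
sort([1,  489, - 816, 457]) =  [ - 816, 1,457,  489]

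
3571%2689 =882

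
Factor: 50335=5^1 * 10067^1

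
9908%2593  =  2129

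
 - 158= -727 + 569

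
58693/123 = 58693/123 = 477.18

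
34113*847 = 28893711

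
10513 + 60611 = 71124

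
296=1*296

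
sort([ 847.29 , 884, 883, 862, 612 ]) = [612,847.29 , 862, 883, 884 ] 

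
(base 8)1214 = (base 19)1f6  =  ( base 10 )652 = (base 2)1010001100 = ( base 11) 543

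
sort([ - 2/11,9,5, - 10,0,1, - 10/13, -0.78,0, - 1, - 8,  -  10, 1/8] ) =[-10, - 10, - 8, -1, - 0.78, - 10/13 , - 2/11,0 , 0,1/8,1,5,  9]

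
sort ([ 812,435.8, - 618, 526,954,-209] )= [-618,  -  209, 435.8, 526, 812, 954 ]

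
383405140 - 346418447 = 36986693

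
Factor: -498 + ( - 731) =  - 1229 = - 1229^1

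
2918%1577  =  1341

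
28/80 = 7/20  =  0.35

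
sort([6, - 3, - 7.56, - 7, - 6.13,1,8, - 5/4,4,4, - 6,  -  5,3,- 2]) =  [ - 7.56,- 7,- 6.13,- 6, - 5, - 3,-2, - 5/4,1,3, 4,4,6,8]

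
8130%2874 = 2382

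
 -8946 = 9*(-994)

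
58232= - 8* ( - 7279)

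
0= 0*975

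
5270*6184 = 32589680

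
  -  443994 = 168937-612931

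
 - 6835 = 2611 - 9446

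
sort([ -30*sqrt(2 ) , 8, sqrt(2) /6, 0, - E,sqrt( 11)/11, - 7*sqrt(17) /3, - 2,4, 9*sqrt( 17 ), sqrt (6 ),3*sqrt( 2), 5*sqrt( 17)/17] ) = [ - 30*sqrt (2), - 7*sqrt( 17 ) /3,-E, - 2, 0, sqrt(2)/6,  sqrt(11 )/11, 5*sqrt(17 ) /17,sqrt( 6),4, 3*sqrt( 2), 8, 9*sqrt(17)] 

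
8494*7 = 59458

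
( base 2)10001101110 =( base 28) 1ce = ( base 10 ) 1134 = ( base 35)we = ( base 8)2156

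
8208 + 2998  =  11206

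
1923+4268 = 6191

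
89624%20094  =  9248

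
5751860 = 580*9917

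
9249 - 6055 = 3194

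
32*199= 6368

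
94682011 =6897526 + 87784485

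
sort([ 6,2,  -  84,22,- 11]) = [ - 84, - 11,  2,  6 , 22 ]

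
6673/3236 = 6673/3236 = 2.06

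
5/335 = 1/67 = 0.01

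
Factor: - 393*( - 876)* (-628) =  - 216200304 = -2^4*3^2*73^1*131^1 * 157^1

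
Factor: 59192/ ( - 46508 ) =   -  14/11  =  - 2^1*7^1*11^ ( - 1 ) 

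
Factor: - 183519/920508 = -2^ ( - 2)*3^2*7^1*79^( - 1 ) =- 63/316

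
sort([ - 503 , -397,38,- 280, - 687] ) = [ - 687, - 503, -397,-280,38]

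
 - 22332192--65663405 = 43331213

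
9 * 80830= 727470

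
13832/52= 266 =266.00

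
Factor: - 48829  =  -11^1 * 23^1*193^1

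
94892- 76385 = 18507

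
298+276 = 574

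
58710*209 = 12270390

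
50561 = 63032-12471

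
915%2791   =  915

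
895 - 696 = 199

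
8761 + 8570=17331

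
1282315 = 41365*31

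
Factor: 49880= 2^3*5^1*29^1*43^1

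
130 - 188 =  - 58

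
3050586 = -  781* ( - 3906) 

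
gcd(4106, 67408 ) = 2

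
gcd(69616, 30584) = 8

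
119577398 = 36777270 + 82800128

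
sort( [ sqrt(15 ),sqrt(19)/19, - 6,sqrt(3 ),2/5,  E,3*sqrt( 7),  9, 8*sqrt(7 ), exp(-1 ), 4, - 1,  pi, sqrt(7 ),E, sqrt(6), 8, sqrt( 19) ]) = [ - 6, - 1,sqrt(19 ) /19,exp(- 1 ),2/5,sqrt ( 3 ),sqrt(6),sqrt(7 ),E , E, pi, sqrt(15),  4,sqrt(19), 3*sqrt ( 7),8,9,8 *sqrt( 7 ) ] 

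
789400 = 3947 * 200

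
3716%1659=398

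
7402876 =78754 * 94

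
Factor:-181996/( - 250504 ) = 2^( - 1 )* 181^( - 1 )*263^1 = 263/362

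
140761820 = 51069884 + 89691936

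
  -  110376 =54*( - 2044)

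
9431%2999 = 434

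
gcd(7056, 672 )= 336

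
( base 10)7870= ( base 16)1EBE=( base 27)ald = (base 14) 2c22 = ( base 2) 1111010111110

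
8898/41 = 8898/41 = 217.02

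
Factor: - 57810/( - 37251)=19270/12417= 2^1*3^ ( - 1)*5^1 * 41^1*47^1 * 4139^( - 1) 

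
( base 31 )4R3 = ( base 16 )124C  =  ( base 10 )4684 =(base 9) 6374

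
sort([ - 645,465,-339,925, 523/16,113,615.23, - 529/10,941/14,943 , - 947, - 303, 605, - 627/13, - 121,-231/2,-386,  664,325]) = [ - 947, - 645,-386 , - 339, - 303,-121,-231/2,  -  529/10 , - 627/13,  523/16,941/14, 113,325,465,605, 615.23,664,925,  943 ]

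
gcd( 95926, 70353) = 1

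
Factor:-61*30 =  - 2^1*3^1*5^1*61^1 = -1830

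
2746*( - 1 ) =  - 2746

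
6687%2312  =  2063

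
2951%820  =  491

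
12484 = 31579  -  19095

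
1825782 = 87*20986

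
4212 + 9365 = 13577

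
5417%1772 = 101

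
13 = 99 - 86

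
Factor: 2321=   11^1 * 211^1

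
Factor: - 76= - 2^2*19^1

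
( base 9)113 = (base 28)39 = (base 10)93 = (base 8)135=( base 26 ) 3f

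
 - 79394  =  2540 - 81934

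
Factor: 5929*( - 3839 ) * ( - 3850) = 87631509350 = 2^1*5^2  *7^3 * 11^4*349^1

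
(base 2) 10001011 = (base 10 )139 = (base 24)5J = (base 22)67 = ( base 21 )6D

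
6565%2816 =933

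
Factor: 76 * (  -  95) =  - 2^2*5^1*19^2 = - 7220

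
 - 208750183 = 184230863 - 392981046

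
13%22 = 13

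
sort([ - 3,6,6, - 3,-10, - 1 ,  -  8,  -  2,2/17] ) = [  -  10 , - 8, - 3, - 3, - 2,  -  1, 2/17,  6, 6]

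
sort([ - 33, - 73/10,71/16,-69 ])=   [-69, - 33, - 73/10, 71/16 ] 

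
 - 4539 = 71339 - 75878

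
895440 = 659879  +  235561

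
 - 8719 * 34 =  - 296446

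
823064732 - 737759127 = 85305605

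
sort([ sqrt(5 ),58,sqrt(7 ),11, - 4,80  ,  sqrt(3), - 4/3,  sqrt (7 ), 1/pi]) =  [  -  4,-4/3,1/pi,sqrt(3 ), sqrt(5),sqrt( 7 ),  sqrt(7 ),11,58,  80]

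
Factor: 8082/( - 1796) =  - 2^( - 1)*3^2 =- 9/2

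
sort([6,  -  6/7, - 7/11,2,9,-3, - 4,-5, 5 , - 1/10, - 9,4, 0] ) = [ - 9,  -  5, - 4, - 3,- 6/7,-7/11,-1/10, 0,2, 4,5,6, 9]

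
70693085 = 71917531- 1224446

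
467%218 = 31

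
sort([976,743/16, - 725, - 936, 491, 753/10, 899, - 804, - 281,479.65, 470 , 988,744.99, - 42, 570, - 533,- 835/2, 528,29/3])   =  [ - 936, - 804 , - 725, - 533, - 835/2, - 281, - 42,29/3, 743/16, 753/10 , 470, 479.65,491, 528, 570,744.99, 899, 976, 988 ] 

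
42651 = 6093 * 7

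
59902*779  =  46663658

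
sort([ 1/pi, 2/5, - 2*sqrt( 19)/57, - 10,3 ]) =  [ - 10,  -  2 * sqrt(19)/57, 1/pi , 2/5, 3 ] 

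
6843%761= 755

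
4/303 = 4/303 =0.01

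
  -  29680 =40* ( - 742 ) 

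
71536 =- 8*(-8942)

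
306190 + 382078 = 688268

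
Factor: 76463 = 76463^1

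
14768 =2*7384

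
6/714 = 1/119 = 0.01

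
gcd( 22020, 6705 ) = 15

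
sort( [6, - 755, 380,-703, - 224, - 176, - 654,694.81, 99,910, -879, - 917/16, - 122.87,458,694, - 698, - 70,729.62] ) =[ - 879, - 755, - 703, - 698, - 654,-224, - 176, - 122.87, - 70,-917/16,6,99,380,458 , 694,  694.81,729.62,910]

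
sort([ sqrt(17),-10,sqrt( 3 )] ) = [ - 10 , sqrt( 3 ),sqrt(17 )] 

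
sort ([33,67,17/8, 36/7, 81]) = [ 17/8,36/7, 33,  67 , 81]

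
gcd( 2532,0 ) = 2532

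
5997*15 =89955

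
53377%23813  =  5751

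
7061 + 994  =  8055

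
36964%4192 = 3428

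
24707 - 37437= - 12730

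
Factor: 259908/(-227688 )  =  -2^( - 1 )*11^2* 53^( - 1 ) = - 121/106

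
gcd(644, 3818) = 46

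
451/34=451/34 = 13.26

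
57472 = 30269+27203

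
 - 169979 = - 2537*67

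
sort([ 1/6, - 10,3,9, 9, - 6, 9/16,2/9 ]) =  [ - 10,-6,1/6, 2/9,9/16,3, 9,9] 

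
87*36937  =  3213519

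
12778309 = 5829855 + 6948454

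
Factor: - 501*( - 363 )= 181863= 3^2*11^2 * 167^1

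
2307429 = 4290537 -1983108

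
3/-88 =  - 3/88 = - 0.03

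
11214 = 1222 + 9992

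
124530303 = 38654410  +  85875893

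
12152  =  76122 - 63970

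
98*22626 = 2217348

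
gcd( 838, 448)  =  2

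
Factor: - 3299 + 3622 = 323 = 17^1*19^1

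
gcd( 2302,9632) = 2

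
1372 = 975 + 397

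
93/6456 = 31/2152 = 0.01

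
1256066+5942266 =7198332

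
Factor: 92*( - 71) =-6532 = - 2^2 * 23^1*71^1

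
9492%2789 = 1125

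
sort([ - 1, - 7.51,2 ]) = [  -  7.51,  -  1, 2 ] 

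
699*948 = 662652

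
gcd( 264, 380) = 4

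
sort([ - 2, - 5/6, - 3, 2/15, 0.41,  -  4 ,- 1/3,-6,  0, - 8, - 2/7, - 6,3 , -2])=[  -  8, - 6, - 6, - 4 , - 3, - 2, - 2,-5/6, - 1/3, - 2/7, 0,2/15,0.41 , 3] 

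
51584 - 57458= - 5874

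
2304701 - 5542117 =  - 3237416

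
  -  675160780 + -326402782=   -  1001563562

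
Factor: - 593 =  - 593^1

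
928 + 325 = 1253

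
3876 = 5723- 1847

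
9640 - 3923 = 5717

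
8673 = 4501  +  4172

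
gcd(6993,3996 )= 999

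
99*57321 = 5674779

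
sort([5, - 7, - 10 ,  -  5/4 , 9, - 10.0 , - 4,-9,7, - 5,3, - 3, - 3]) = [ - 10,- 10.0, - 9,-7, - 5,-4, - 3, - 3, - 5/4,3,5,7,9] 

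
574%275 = 24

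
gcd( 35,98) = 7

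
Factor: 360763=13^1*27751^1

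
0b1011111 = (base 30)35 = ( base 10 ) 95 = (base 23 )43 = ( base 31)32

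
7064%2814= 1436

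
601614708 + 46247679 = 647862387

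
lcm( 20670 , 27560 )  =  82680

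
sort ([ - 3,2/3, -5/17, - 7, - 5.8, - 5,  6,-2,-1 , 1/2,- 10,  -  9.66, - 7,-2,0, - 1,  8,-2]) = [-10 ,-9.66, - 7,- 7,  -  5.8,-5, - 3 ,  -  2,-2,- 2, - 1, - 1, - 5/17, 0, 1/2,2/3, 6, 8]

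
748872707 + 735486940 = 1484359647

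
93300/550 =1866/11 = 169.64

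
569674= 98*5813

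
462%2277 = 462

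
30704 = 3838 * 8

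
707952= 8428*84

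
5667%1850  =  117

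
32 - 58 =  - 26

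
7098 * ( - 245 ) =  - 1739010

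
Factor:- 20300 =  - 2^2*5^2*7^1*29^1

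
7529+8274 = 15803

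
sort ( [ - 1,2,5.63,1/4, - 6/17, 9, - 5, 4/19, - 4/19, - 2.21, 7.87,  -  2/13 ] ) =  [-5, - 2.21, - 1, - 6/17, - 4/19, - 2/13,4/19, 1/4,2,5.63,7.87,9] 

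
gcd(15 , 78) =3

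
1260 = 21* 60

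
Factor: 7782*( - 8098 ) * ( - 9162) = 2^3 * 3^3* 509^1*1297^1*4049^1 = 577376743032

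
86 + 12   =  98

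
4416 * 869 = 3837504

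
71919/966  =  23973/322 = 74.45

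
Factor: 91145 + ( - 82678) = 8467  =  8467^1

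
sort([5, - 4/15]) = [ - 4/15 , 5]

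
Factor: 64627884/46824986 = 2^1*3^2*13^( - 1 )*23^1 * 89^1*877^1 * 1800961^( - 1 ) = 32313942/23412493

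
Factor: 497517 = 3^1 * 383^1*433^1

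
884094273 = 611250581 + 272843692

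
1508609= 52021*29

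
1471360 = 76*19360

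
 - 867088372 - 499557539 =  - 1366645911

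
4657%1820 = 1017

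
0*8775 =0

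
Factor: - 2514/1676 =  -3/2 = - 2^ ( - 1) * 3^1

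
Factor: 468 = 2^2 *3^2*13^1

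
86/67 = 86/67 = 1.28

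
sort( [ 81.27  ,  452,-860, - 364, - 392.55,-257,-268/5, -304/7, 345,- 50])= [  -  860,  -  392.55, - 364, - 257, - 268/5, - 50, - 304/7,81.27, 345, 452]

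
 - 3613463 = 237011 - 3850474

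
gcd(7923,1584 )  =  3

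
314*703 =220742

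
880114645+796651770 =1676766415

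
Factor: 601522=2^1* 300761^1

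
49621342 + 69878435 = 119499777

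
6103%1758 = 829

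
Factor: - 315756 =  - 2^2*3^2*7^2  *179^1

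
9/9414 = 1/1046 = 0.00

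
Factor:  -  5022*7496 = -2^4*3^4* 31^1 * 937^1 = -37644912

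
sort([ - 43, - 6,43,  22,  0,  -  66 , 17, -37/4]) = [ - 66, - 43, - 37/4, - 6,  0,17,22 , 43] 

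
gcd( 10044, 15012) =108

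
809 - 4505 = - 3696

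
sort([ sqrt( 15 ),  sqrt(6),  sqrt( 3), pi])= [ sqrt (3),  sqrt(6),pi,sqrt (15) ]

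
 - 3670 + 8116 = 4446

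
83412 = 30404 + 53008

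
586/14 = 293/7 = 41.86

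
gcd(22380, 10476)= 12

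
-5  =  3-8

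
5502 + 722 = 6224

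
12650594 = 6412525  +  6238069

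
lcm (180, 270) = 540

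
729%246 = 237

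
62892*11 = 691812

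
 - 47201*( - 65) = 3068065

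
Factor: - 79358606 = -2^1*39679303^1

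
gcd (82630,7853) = 1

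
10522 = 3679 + 6843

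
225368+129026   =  354394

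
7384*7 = 51688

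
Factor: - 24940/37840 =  - 29/44=-  2^(  -  2 )*11^( - 1)*29^1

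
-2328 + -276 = -2604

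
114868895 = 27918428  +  86950467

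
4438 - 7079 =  - 2641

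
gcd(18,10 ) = 2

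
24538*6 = 147228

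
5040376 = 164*30734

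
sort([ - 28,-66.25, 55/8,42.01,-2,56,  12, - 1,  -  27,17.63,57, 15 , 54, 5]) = [ - 66.25 ,  -  28 ,-27, - 2, - 1,  5,  55/8, 12 , 15, 17.63,  42.01,  54, 56,57]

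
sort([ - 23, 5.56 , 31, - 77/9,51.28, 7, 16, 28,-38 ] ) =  [ -38 , - 23, - 77/9,5.56, 7,16, 28, 31, 51.28]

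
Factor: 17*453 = 7701 = 3^1*17^1*151^1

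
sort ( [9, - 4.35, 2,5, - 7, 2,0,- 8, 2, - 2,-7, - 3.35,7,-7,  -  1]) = [-8, - 7,  -  7, - 7,-4.35,-3.35,- 2, - 1 , 0, 2, 2 , 2, 5,7, 9]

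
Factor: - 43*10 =-2^1 * 5^1 *43^1 = - 430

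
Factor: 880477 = 13^1*89^1 * 761^1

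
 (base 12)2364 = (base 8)7574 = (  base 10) 3964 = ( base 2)111101111100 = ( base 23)7B8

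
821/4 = 821/4= 205.25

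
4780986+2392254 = 7173240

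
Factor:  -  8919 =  - 3^2 * 991^1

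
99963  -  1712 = 98251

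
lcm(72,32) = 288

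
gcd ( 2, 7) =1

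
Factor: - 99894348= - 2^2*3^2 *2774843^1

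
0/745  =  0 =0.00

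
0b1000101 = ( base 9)76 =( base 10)69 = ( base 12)59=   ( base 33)23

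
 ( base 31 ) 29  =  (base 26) 2J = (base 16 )47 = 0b1000111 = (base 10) 71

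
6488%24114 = 6488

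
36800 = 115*320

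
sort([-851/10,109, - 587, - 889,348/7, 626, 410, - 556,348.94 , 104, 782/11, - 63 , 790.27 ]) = [ - 889 ,  -  587, - 556, - 851/10, - 63, 348/7,782/11, 104, 109,  348.94,410 , 626,  790.27 ]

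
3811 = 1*3811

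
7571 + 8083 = 15654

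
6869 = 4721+2148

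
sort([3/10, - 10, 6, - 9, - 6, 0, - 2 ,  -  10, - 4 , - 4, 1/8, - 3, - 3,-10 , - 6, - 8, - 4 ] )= [ - 10, - 10 , - 10, - 9 , - 8,  -  6, - 6, - 4, - 4, - 4, - 3, - 3, - 2,0,1/8, 3/10,6] 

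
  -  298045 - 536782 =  - 834827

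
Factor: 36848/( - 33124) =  - 2^2 * 13^( - 2)*47^1 = -188/169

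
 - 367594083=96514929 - 464109012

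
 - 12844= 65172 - 78016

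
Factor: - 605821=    - 683^1*887^1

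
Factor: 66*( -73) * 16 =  - 77088= -2^5*3^1 * 11^1*73^1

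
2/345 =2/345 = 0.01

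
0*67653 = 0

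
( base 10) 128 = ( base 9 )152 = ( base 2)10000000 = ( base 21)62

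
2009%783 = 443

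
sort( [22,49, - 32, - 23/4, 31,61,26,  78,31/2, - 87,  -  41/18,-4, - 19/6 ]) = [ - 87, - 32, - 23/4, - 4, - 19/6, - 41/18,31/2, 22 , 26, 31,49,61,  78]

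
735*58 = 42630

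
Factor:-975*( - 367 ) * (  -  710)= - 2^1 *3^1*5^3*13^1 * 71^1*367^1 = - 254055750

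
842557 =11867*71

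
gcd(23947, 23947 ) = 23947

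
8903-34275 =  -25372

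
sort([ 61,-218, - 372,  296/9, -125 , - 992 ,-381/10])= [ - 992, - 372, - 218, - 125, - 381/10,296/9,61]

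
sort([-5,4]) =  [ - 5,4 ]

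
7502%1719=626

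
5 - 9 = -4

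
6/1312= 3/656 = 0.00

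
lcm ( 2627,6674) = 246938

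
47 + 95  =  142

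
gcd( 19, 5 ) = 1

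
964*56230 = 54205720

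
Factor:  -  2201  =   - 31^1 *71^1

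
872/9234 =436/4617  =  0.09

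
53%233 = 53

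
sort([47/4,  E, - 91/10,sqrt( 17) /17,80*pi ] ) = [ - 91/10, sqrt( 17) /17,E,47/4, 80*pi ] 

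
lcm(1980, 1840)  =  182160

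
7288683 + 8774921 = 16063604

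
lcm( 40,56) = 280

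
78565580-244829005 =  -  166263425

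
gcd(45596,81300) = 4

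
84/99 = 28/33 = 0.85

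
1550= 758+792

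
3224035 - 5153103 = -1929068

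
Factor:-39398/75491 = - 2^1*13^( - 1) * 5807^( - 1 ) *19699^1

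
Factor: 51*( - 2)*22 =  - 2^2*3^1*11^1*17^1   =  - 2244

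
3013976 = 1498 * 2012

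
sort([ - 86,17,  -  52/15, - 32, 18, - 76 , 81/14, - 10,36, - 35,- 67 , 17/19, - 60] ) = [ - 86, - 76, - 67, - 60, - 35, - 32, - 10,-52/15,17/19,81/14,17, 18, 36]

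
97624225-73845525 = 23778700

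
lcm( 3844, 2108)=65348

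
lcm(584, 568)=41464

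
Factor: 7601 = 11^1*691^1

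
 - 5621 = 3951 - 9572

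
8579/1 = 8579 = 8579.00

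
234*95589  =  22367826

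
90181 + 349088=439269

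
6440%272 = 184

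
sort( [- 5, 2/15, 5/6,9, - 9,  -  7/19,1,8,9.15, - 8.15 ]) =[-9, - 8.15,  -  5, -7/19,2/15,5/6,  1,8,9, 9.15]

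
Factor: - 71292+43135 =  - 37^1*761^1 =- 28157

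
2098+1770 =3868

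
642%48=18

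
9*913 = 8217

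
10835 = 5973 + 4862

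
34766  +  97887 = 132653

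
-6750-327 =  - 7077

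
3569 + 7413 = 10982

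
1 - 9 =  - 8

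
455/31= 455/31  =  14.68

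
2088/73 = 2088/73 = 28.60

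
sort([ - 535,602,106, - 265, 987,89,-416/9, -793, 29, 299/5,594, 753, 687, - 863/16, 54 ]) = [ - 793, - 535, - 265 ,-863/16, - 416/9, 29, 54,299/5,  89, 106, 594, 602, 687,753, 987 ]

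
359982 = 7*51426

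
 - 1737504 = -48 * 36198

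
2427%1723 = 704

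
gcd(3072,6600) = 24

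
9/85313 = 9/85313 = 0.00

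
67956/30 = 11326/5 = 2265.20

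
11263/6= 11263/6 = 1877.17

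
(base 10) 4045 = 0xFCD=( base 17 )DGG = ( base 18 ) C8D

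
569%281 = 7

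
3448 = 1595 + 1853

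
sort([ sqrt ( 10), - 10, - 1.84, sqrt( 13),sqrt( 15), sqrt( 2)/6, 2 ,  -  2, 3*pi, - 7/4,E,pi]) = [ - 10,-2, - 1.84, - 7/4,sqrt( 2 ) /6, 2, E, pi,sqrt(10),sqrt (13),sqrt( 15),3*pi]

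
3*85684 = 257052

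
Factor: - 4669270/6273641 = -2^1*5^1*11^( - 1 )*23^(  -  1 )*137^( - 1)*173^1 * 181^( - 1 )*2699^1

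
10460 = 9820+640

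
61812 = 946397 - 884585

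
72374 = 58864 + 13510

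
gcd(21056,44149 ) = 7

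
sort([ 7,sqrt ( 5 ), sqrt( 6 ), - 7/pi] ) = [-7/pi,sqrt(5), sqrt( 6), 7] 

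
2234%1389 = 845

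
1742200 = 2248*775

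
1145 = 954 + 191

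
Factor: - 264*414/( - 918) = 2^3*11^1 * 17^( - 1 )*23^1 = 2024/17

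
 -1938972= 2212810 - 4151782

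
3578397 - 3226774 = 351623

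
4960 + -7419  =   - 2459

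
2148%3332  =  2148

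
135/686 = 135/686= 0.20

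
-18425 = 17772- 36197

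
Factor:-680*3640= - 2^6 * 5^2*7^1*13^1*17^1 = -2475200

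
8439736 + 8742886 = 17182622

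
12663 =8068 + 4595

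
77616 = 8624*9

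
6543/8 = 6543/8=817.88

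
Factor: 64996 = 2^2*16249^1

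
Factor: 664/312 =83/39  =  3^ ( - 1)*13^( - 1 )*83^1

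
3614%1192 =38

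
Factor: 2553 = 3^1*23^1*37^1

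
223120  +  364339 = 587459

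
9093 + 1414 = 10507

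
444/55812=37/4651 = 0.01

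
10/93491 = 10/93491=0.00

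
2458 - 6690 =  - 4232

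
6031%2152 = 1727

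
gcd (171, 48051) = 171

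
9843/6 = 3281/2=1640.50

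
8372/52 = 161 = 161.00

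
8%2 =0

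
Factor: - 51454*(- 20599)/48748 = 2^(-1)*7^( - 1)* 13^1*1741^( - 1)*1979^1*20599^1 = 529950473/24374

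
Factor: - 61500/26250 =- 82/35 = - 2^1 * 5^( - 1 )*7^ ( - 1 )*41^1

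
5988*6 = 35928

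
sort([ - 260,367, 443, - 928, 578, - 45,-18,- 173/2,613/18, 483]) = [-928 , - 260, - 173/2, -45, - 18, 613/18,  367, 443 , 483, 578]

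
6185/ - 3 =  - 2062  +  1/3 = - 2061.67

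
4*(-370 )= - 1480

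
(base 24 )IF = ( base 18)16f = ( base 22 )K7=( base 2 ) 110111111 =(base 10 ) 447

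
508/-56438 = - 1 + 27965/28219=- 0.01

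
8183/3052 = 1169/436 = 2.68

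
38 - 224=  - 186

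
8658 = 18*481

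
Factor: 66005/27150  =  13201/5430 = 2^( - 1)*3^( - 1)*5^(  -  1 ) * 43^1*181^ ( - 1)*307^1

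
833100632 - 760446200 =72654432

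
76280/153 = 498 + 86/153 = 498.56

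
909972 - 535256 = 374716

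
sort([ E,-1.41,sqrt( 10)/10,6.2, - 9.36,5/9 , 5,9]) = [ - 9.36  , - 1.41,sqrt( 10 ) /10,5/9,E,5,6.2,9] 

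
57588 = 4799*12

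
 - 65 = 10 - 75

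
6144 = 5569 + 575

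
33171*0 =0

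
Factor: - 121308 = -2^2*3^1*11^1*919^1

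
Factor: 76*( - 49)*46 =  -2^3  *7^2*19^1*23^1 = - 171304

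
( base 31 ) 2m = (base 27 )33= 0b1010100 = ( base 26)36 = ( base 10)84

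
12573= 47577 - 35004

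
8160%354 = 18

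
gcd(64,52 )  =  4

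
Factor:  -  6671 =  - 7^1 * 953^1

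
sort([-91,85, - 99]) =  [ - 99,  -  91,85 ]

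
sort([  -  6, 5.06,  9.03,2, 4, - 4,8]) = [ - 6, - 4, 2, 4,5.06, 8,9.03] 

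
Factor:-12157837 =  - 127^1 *95731^1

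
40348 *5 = 201740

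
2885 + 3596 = 6481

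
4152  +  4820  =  8972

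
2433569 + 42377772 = 44811341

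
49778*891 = 44352198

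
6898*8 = 55184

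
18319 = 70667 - 52348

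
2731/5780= 2731/5780 = 0.47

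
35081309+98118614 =133199923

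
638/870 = 11/15 = 0.73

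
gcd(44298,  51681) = 7383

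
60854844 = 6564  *9271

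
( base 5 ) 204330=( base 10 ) 6840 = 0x1ab8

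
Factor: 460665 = 3^2*5^1*29^1*353^1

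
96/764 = 24/191 =0.13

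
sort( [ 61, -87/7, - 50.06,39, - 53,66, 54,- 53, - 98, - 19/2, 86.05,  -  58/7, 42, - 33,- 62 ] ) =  [ - 98, - 62, - 53, - 53,-50.06 , - 33, - 87/7, - 19/2,-58/7, 39,42,54,  61,66, 86.05]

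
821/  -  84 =- 10 + 19/84 =- 9.77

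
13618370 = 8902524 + 4715846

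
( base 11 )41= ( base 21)23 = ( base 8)55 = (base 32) 1D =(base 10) 45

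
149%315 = 149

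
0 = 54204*0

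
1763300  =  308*5725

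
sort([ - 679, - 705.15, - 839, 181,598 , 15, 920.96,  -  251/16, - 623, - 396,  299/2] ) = [ - 839, - 705.15, - 679, - 623,- 396 ,-251/16,15 , 299/2,  181,598, 920.96 ] 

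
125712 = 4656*27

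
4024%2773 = 1251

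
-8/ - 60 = 2/15 = 0.13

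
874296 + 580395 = 1454691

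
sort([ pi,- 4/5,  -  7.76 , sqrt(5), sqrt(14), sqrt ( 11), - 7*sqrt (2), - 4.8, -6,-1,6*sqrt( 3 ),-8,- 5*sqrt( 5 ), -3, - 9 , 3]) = [ - 5*sqrt (5) , - 7*sqrt( 2 ),-9,-8 , -7.76,-6, - 4.8,-3,  -  1,-4/5, sqrt(5 ) , 3, pi, sqrt (11), sqrt(14 ), 6*sqrt(3) ] 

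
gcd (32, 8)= 8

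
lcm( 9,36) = 36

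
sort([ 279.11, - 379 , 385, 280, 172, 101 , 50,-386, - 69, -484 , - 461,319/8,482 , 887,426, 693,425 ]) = [  -  484, - 461, - 386 , - 379, - 69, 319/8 , 50 , 101, 172,279.11,  280, 385, 425,426, 482,  693, 887]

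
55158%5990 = 1248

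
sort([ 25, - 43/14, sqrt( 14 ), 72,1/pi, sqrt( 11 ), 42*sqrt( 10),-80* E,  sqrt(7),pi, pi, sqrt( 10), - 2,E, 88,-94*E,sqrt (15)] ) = [- 94*E,-80* E, - 43/14, - 2, 1/pi, sqrt(7), E,  pi,pi, sqrt ( 10 ), sqrt( 11), sqrt( 14), sqrt(15), 25,72,88,42*sqrt( 10) ] 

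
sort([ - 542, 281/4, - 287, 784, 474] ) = [ - 542, - 287, 281/4 , 474,  784]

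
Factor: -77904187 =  - 881^1*88427^1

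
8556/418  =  4278/209  =  20.47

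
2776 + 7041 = 9817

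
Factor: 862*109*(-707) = -66428306 =- 2^1 * 7^1*101^1*109^1*431^1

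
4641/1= 4641   =  4641.00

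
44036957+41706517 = 85743474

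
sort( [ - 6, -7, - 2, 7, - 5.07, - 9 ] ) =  [-9, - 7 ,-6, - 5.07, - 2, 7]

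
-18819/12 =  - 1569 +3/4= - 1568.25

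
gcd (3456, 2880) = 576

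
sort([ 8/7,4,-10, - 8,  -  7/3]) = [  -  10,  -  8  , - 7/3, 8/7, 4] 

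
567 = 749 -182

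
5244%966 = 414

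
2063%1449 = 614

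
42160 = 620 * 68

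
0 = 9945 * 0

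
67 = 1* 67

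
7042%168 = 154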